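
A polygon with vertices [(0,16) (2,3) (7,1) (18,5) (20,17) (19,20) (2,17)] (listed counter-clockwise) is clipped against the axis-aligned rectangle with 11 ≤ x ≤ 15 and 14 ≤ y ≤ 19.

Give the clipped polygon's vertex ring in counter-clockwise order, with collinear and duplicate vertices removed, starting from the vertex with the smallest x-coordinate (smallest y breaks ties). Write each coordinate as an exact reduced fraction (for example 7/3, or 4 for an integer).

Clipped polygon: [(11,14) (15,14) (15,19) (40/3,19) (11,316/17)]

1. After x ≥ 11: [(11,27/11) (18,5) (20,17) (19,20) (11,316/17)]
2. After x ≤ 15: [(11,27/11) (15,43/11) (15,328/17) (11,316/17)]
3. After y ≥ 14: [(11,14) (15,14) (15,328/17) (11,316/17)]
4. After y ≤ 19: [(11,14) (15,14) (15,19) (40/3,19) (11,316/17)]
5. Canonical ring: [(11,14) (15,14) (15,19) (40/3,19) (11,316/17)]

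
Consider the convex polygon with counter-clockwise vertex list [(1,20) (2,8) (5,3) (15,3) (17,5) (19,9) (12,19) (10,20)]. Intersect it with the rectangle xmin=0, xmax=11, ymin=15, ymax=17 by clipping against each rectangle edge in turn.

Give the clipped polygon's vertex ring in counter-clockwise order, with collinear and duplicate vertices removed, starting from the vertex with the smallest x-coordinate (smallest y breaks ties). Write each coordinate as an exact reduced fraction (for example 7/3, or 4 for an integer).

1. After x ≥ 0: [(1,20) (2,8) (5,3) (15,3) (17,5) (19,9) (12,19) (10,20)]
2. After x ≤ 11: [(1,20) (2,8) (5,3) (11,3) (11,39/2) (10,20)]
3. After y ≥ 15: [(1,20) (17/12,15) (11,15) (11,39/2) (10,20)]
4. After y ≤ 17: [(5/4,17) (17/12,15) (11,15) (11,17)]
5. Canonical ring: [(5/4,17) (17/12,15) (11,15) (11,17)]

Clipped polygon: [(5/4,17) (17/12,15) (11,15) (11,17)]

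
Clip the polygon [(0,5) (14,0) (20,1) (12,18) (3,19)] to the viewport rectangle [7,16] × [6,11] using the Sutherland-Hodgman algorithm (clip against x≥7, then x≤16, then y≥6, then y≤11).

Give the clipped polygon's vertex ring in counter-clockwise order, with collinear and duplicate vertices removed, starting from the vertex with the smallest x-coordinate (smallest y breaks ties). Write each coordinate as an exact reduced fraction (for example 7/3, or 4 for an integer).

Clipped polygon: [(7,6) (16,6) (16,19/2) (260/17,11) (7,11)]

1. After x ≥ 7: [(7,5/2) (14,0) (20,1) (12,18) (7,167/9)]
2. After x ≤ 16: [(7,5/2) (14,0) (16,1/3) (16,19/2) (12,18) (7,167/9)]
3. After y ≥ 6: [(7,6) (16,6) (16,19/2) (12,18) (7,167/9)]
4. After y ≤ 11: [(7,11) (7,6) (16,6) (16,19/2) (260/17,11)]
5. Canonical ring: [(7,6) (16,6) (16,19/2) (260/17,11) (7,11)]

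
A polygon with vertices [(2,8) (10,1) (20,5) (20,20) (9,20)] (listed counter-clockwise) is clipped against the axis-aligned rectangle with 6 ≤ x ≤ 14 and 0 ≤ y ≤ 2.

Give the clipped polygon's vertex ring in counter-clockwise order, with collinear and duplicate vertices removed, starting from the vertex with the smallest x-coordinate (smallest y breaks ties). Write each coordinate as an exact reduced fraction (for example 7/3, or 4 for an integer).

1. After x ≥ 6: [(6,104/7) (6,9/2) (10,1) (20,5) (20,20) (9,20)]
2. After x ≤ 14: [(6,104/7) (6,9/2) (10,1) (14,13/5) (14,20) (9,20)]
3. After y ≥ 0: [(6,104/7) (6,9/2) (10,1) (14,13/5) (14,20) (9,20)]
4. After y ≤ 2: [(62/7,2) (10,1) (25/2,2)]
5. Canonical ring: [(62/7,2) (10,1) (25/2,2)]

Clipped polygon: [(62/7,2) (10,1) (25/2,2)]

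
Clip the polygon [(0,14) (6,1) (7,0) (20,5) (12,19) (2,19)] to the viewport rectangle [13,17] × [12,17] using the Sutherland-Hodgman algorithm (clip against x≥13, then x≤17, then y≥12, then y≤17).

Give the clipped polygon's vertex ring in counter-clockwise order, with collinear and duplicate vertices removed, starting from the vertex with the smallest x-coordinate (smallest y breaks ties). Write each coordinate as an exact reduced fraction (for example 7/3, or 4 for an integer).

1. After x ≥ 13: [(13,30/13) (20,5) (13,69/4)]
2. After x ≤ 17: [(13,30/13) (17,50/13) (17,41/4) (13,69/4)]
3. After y ≥ 12: [(13,12) (16,12) (13,69/4)]
4. After y ≤ 17: [(13,17) (13,12) (16,12) (92/7,17)]
5. Canonical ring: [(13,12) (16,12) (92/7,17) (13,17)]

Clipped polygon: [(13,12) (16,12) (92/7,17) (13,17)]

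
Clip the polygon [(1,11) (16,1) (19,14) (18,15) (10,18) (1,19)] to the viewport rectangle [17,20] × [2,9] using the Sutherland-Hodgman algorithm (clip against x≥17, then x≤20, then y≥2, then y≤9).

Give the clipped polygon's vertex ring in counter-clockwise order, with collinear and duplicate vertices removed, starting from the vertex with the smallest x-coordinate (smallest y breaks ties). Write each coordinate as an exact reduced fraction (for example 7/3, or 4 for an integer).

1. After x ≥ 17: [(17,16/3) (19,14) (18,15) (17,123/8)]
2. After x ≤ 20: [(17,16/3) (19,14) (18,15) (17,123/8)]
3. After y ≥ 2: [(17,16/3) (19,14) (18,15) (17,123/8)]
4. After y ≤ 9: [(17,9) (17,16/3) (232/13,9)]
5. Canonical ring: [(17,16/3) (232/13,9) (17,9)]

Clipped polygon: [(17,16/3) (232/13,9) (17,9)]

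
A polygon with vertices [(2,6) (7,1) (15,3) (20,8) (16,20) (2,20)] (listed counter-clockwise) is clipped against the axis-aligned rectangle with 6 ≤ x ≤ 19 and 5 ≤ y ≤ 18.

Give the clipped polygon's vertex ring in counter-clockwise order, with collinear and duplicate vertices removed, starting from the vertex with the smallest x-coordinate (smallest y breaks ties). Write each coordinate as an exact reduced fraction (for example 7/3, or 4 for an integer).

1. After x ≥ 6: [(6,2) (7,1) (15,3) (20,8) (16,20) (6,20)]
2. After x ≤ 19: [(6,2) (7,1) (15,3) (19,7) (19,11) (16,20) (6,20)]
3. After y ≥ 5: [(6,5) (17,5) (19,7) (19,11) (16,20) (6,20)]
4. After y ≤ 18: [(6,18) (6,5) (17,5) (19,7) (19,11) (50/3,18)]
5. Canonical ring: [(6,5) (17,5) (19,7) (19,11) (50/3,18) (6,18)]

Clipped polygon: [(6,5) (17,5) (19,7) (19,11) (50/3,18) (6,18)]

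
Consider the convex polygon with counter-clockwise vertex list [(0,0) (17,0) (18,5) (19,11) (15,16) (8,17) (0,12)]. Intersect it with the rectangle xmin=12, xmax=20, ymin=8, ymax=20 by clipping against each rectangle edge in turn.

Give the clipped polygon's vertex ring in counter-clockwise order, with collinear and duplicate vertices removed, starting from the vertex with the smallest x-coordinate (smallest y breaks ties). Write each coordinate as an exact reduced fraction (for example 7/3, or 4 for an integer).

1. After x ≥ 12: [(12,0) (17,0) (18,5) (19,11) (15,16) (12,115/7)]
2. After x ≤ 20: [(12,0) (17,0) (18,5) (19,11) (15,16) (12,115/7)]
3. After y ≥ 8: [(12,8) (37/2,8) (19,11) (15,16) (12,115/7)]
4. After y ≤ 20: [(12,8) (37/2,8) (19,11) (15,16) (12,115/7)]
5. Canonical ring: [(12,8) (37/2,8) (19,11) (15,16) (12,115/7)]

Clipped polygon: [(12,8) (37/2,8) (19,11) (15,16) (12,115/7)]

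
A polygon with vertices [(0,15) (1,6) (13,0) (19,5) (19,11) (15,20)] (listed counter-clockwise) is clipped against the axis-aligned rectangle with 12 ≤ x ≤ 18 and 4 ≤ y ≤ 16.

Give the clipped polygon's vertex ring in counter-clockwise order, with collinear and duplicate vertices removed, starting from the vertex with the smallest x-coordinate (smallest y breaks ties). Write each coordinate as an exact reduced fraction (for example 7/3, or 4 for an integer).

Clipped polygon: [(12,4) (89/5,4) (18,25/6) (18,53/4) (151/9,16) (12,16)]

1. After x ≥ 12: [(12,19) (12,1/2) (13,0) (19,5) (19,11) (15,20)]
2. After x ≤ 18: [(12,19) (12,1/2) (13,0) (18,25/6) (18,53/4) (15,20)]
3. After y ≥ 4: [(12,19) (12,4) (89/5,4) (18,25/6) (18,53/4) (15,20)]
4. After y ≤ 16: [(12,16) (12,4) (89/5,4) (18,25/6) (18,53/4) (151/9,16)]
5. Canonical ring: [(12,4) (89/5,4) (18,25/6) (18,53/4) (151/9,16) (12,16)]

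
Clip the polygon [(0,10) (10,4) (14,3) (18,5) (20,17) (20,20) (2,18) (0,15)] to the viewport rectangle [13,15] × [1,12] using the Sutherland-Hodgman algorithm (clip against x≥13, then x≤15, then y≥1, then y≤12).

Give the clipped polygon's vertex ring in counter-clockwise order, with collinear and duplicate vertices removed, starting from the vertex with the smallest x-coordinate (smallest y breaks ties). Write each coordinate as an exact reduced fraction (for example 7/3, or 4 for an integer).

1. After x ≥ 13: [(13,13/4) (14,3) (18,5) (20,17) (20,20) (13,173/9)]
2. After x ≤ 15: [(13,13/4) (14,3) (15,7/2) (15,175/9) (13,173/9)]
3. After y ≥ 1: [(13,13/4) (14,3) (15,7/2) (15,175/9) (13,173/9)]
4. After y ≤ 12: [(13,12) (13,13/4) (14,3) (15,7/2) (15,12)]
5. Canonical ring: [(13,13/4) (14,3) (15,7/2) (15,12) (13,12)]

Clipped polygon: [(13,13/4) (14,3) (15,7/2) (15,12) (13,12)]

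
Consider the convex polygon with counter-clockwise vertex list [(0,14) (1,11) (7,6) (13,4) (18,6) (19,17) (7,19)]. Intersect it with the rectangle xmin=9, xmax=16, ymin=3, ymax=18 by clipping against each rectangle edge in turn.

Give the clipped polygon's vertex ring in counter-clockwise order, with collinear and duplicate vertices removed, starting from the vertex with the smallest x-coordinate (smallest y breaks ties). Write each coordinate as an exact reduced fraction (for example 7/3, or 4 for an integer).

1. After x ≥ 9: [(9,16/3) (13,4) (18,6) (19,17) (9,56/3)]
2. After x ≤ 16: [(9,16/3) (13,4) (16,26/5) (16,35/2) (9,56/3)]
3. After y ≥ 3: [(9,16/3) (13,4) (16,26/5) (16,35/2) (9,56/3)]
4. After y ≤ 18: [(9,18) (9,16/3) (13,4) (16,26/5) (16,35/2) (13,18)]
5. Canonical ring: [(9,16/3) (13,4) (16,26/5) (16,35/2) (13,18) (9,18)]

Clipped polygon: [(9,16/3) (13,4) (16,26/5) (16,35/2) (13,18) (9,18)]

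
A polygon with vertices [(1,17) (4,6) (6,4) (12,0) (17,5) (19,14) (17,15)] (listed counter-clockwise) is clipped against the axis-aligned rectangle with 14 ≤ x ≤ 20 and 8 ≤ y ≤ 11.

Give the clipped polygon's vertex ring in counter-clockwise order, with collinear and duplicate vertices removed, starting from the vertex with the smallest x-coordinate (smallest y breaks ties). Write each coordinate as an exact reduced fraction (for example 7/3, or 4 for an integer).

Clipped polygon: [(14,8) (53/3,8) (55/3,11) (14,11)]

1. After x ≥ 14: [(14,123/8) (14,2) (17,5) (19,14) (17,15)]
2. After x ≤ 20: [(14,123/8) (14,2) (17,5) (19,14) (17,15)]
3. After y ≥ 8: [(14,123/8) (14,8) (53/3,8) (19,14) (17,15)]
4. After y ≤ 11: [(14,11) (14,8) (53/3,8) (55/3,11)]
5. Canonical ring: [(14,8) (53/3,8) (55/3,11) (14,11)]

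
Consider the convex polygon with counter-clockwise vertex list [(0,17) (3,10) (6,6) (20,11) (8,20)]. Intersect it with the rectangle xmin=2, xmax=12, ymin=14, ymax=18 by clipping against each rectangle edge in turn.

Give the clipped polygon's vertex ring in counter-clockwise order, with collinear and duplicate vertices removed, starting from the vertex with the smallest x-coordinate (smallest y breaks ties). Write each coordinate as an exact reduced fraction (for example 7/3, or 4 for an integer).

Clipped polygon: [(2,14) (12,14) (12,17) (32/3,18) (8/3,18) (2,71/4)]

1. After x ≥ 2: [(2,71/4) (2,37/3) (3,10) (6,6) (20,11) (8,20)]
2. After x ≤ 12: [(2,71/4) (2,37/3) (3,10) (6,6) (12,57/7) (12,17) (8,20)]
3. After y ≥ 14: [(2,71/4) (2,14) (12,14) (12,17) (8,20)]
4. After y ≤ 18: [(8/3,18) (2,71/4) (2,14) (12,14) (12,17) (32/3,18)]
5. Canonical ring: [(2,14) (12,14) (12,17) (32/3,18) (8/3,18) (2,71/4)]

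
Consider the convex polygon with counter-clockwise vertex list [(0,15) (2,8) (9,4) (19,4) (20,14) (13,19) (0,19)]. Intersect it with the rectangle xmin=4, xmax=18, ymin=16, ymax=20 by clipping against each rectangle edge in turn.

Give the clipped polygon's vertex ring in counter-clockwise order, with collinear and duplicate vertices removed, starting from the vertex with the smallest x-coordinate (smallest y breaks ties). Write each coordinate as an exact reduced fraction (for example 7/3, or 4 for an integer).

Clipped polygon: [(4,16) (86/5,16) (13,19) (4,19)]

1. After x ≥ 4: [(4,48/7) (9,4) (19,4) (20,14) (13,19) (4,19)]
2. After x ≤ 18: [(4,48/7) (9,4) (18,4) (18,108/7) (13,19) (4,19)]
3. After y ≥ 16: [(4,16) (86/5,16) (13,19) (4,19)]
4. After y ≤ 20: [(4,16) (86/5,16) (13,19) (4,19)]
5. Canonical ring: [(4,16) (86/5,16) (13,19) (4,19)]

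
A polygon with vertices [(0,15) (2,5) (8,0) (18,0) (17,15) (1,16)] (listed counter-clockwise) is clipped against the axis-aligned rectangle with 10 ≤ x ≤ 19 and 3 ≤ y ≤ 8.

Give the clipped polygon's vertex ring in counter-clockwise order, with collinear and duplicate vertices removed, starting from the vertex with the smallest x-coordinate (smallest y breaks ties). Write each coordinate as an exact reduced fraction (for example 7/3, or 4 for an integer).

1. After x ≥ 10: [(10,0) (18,0) (17,15) (10,247/16)]
2. After x ≤ 19: [(10,0) (18,0) (17,15) (10,247/16)]
3. After y ≥ 3: [(10,3) (89/5,3) (17,15) (10,247/16)]
4. After y ≤ 8: [(10,8) (10,3) (89/5,3) (262/15,8)]
5. Canonical ring: [(10,3) (89/5,3) (262/15,8) (10,8)]

Clipped polygon: [(10,3) (89/5,3) (262/15,8) (10,8)]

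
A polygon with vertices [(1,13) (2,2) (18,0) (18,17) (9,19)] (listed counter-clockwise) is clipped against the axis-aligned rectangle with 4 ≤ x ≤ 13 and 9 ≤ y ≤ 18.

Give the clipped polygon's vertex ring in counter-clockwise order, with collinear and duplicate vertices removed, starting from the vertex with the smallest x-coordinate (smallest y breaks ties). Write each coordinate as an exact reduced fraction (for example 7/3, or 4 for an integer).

1. After x ≥ 4: [(4,61/4) (4,7/4) (18,0) (18,17) (9,19)]
2. After x ≤ 13: [(4,61/4) (4,7/4) (13,5/8) (13,163/9) (9,19)]
3. After y ≥ 9: [(4,61/4) (4,9) (13,9) (13,163/9) (9,19)]
4. After y ≤ 18: [(23/3,18) (4,61/4) (4,9) (13,9) (13,18)]
5. Canonical ring: [(4,9) (13,9) (13,18) (23/3,18) (4,61/4)]

Clipped polygon: [(4,9) (13,9) (13,18) (23/3,18) (4,61/4)]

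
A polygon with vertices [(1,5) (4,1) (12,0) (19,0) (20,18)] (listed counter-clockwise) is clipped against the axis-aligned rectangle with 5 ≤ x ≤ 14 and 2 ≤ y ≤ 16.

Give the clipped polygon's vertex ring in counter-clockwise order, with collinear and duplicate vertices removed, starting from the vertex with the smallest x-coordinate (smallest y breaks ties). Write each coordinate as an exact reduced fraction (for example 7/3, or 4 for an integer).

Clipped polygon: [(5,2) (14,2) (14,264/19) (5,147/19)]

1. After x ≥ 5: [(5,147/19) (5,7/8) (12,0) (19,0) (20,18)]
2. After x ≤ 14: [(14,264/19) (5,147/19) (5,7/8) (12,0) (14,0)]
3. After y ≥ 2: [(14,2) (14,264/19) (5,147/19) (5,2)]
4. After y ≤ 16: [(14,2) (14,264/19) (5,147/19) (5,2)]
5. Canonical ring: [(5,2) (14,2) (14,264/19) (5,147/19)]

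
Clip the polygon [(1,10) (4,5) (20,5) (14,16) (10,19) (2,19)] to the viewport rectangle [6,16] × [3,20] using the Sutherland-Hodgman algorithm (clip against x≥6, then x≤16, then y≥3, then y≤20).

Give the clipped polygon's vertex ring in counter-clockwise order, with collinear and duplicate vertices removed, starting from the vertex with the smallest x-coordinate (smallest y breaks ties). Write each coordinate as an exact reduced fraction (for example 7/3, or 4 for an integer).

Clipped polygon: [(6,5) (16,5) (16,37/3) (14,16) (10,19) (6,19)]

1. After x ≥ 6: [(6,5) (20,5) (14,16) (10,19) (6,19)]
2. After x ≤ 16: [(6,5) (16,5) (16,37/3) (14,16) (10,19) (6,19)]
3. After y ≥ 3: [(6,5) (16,5) (16,37/3) (14,16) (10,19) (6,19)]
4. After y ≤ 20: [(6,5) (16,5) (16,37/3) (14,16) (10,19) (6,19)]
5. Canonical ring: [(6,5) (16,5) (16,37/3) (14,16) (10,19) (6,19)]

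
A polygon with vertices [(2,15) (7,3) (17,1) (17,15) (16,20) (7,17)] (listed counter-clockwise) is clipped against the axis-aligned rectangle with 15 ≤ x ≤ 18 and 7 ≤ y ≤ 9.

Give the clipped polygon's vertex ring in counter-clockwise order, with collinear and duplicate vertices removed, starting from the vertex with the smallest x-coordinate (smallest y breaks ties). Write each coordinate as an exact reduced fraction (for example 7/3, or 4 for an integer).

Clipped polygon: [(15,7) (17,7) (17,9) (15,9)]

1. After x ≥ 15: [(15,7/5) (17,1) (17,15) (16,20) (15,59/3)]
2. After x ≤ 18: [(15,7/5) (17,1) (17,15) (16,20) (15,59/3)]
3. After y ≥ 7: [(15,7) (17,7) (17,15) (16,20) (15,59/3)]
4. After y ≤ 9: [(15,9) (15,7) (17,7) (17,9)]
5. Canonical ring: [(15,7) (17,7) (17,9) (15,9)]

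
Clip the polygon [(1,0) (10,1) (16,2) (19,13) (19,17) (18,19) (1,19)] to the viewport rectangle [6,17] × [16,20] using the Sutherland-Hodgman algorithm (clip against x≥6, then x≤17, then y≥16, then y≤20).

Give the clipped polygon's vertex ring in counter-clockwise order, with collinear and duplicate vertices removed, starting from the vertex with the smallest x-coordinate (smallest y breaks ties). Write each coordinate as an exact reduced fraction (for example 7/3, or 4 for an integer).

1. After x ≥ 6: [(6,5/9) (10,1) (16,2) (19,13) (19,17) (18,19) (6,19)]
2. After x ≤ 17: [(6,5/9) (10,1) (16,2) (17,17/3) (17,19) (6,19)]
3. After y ≥ 16: [(6,16) (17,16) (17,19) (6,19)]
4. After y ≤ 20: [(6,16) (17,16) (17,19) (6,19)]
5. Canonical ring: [(6,16) (17,16) (17,19) (6,19)]

Clipped polygon: [(6,16) (17,16) (17,19) (6,19)]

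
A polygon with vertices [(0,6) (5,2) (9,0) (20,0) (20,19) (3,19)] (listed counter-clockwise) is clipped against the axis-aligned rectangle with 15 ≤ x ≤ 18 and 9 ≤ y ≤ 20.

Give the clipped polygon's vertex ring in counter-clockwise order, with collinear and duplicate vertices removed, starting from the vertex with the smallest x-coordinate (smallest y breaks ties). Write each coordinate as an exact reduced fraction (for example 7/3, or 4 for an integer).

Clipped polygon: [(15,9) (18,9) (18,19) (15,19)]

1. After x ≥ 15: [(15,0) (20,0) (20,19) (15,19)]
2. After x ≤ 18: [(15,0) (18,0) (18,19) (15,19)]
3. After y ≥ 9: [(15,9) (18,9) (18,19) (15,19)]
4. After y ≤ 20: [(15,9) (18,9) (18,19) (15,19)]
5. Canonical ring: [(15,9) (18,9) (18,19) (15,19)]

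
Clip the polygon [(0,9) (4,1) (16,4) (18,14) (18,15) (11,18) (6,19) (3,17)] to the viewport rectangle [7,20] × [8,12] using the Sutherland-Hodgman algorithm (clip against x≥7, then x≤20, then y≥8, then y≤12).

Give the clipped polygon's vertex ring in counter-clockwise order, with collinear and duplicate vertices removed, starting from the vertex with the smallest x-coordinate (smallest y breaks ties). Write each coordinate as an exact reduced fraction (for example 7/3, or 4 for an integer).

Clipped polygon: [(7,8) (84/5,8) (88/5,12) (7,12)]

1. After x ≥ 7: [(7,7/4) (16,4) (18,14) (18,15) (11,18) (7,94/5)]
2. After x ≤ 20: [(7,7/4) (16,4) (18,14) (18,15) (11,18) (7,94/5)]
3. After y ≥ 8: [(7,8) (84/5,8) (18,14) (18,15) (11,18) (7,94/5)]
4. After y ≤ 12: [(7,12) (7,8) (84/5,8) (88/5,12)]
5. Canonical ring: [(7,8) (84/5,8) (88/5,12) (7,12)]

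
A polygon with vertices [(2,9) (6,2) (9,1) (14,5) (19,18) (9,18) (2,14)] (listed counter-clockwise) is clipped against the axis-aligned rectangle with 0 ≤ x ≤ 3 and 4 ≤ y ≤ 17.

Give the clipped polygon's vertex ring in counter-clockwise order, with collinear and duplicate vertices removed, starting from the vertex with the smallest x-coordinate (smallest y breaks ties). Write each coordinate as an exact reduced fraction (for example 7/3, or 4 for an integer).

Clipped polygon: [(2,9) (3,29/4) (3,102/7) (2,14)]

1. After x ≥ 0: [(2,9) (6,2) (9,1) (14,5) (19,18) (9,18) (2,14)]
2. After x ≤ 3: [(2,9) (3,29/4) (3,102/7) (2,14)]
3. After y ≥ 4: [(2,9) (3,29/4) (3,102/7) (2,14)]
4. After y ≤ 17: [(2,9) (3,29/4) (3,102/7) (2,14)]
5. Canonical ring: [(2,9) (3,29/4) (3,102/7) (2,14)]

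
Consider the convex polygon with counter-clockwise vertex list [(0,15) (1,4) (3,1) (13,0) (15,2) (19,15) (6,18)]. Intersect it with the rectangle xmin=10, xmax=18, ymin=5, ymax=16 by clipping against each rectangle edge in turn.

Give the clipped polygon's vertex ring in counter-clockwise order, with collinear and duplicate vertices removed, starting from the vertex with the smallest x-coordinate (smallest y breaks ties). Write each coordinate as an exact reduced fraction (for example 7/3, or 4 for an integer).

1. After x ≥ 10: [(10,3/10) (13,0) (15,2) (19,15) (10,222/13)]
2. After x ≤ 18: [(10,3/10) (13,0) (15,2) (18,47/4) (18,198/13) (10,222/13)]
3. After y ≥ 5: [(10,5) (207/13,5) (18,47/4) (18,198/13) (10,222/13)]
4. After y ≤ 16: [(10,16) (10,5) (207/13,5) (18,47/4) (18,198/13) (44/3,16)]
5. Canonical ring: [(10,5) (207/13,5) (18,47/4) (18,198/13) (44/3,16) (10,16)]

Clipped polygon: [(10,5) (207/13,5) (18,47/4) (18,198/13) (44/3,16) (10,16)]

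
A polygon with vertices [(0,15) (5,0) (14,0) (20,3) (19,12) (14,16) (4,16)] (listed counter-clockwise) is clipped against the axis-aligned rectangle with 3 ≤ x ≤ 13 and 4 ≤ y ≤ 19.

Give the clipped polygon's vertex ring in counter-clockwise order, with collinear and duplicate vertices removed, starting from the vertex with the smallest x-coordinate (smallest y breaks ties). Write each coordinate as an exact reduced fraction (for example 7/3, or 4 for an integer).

1. After x ≥ 3: [(3,63/4) (3,6) (5,0) (14,0) (20,3) (19,12) (14,16) (4,16)]
2. After x ≤ 13: [(3,63/4) (3,6) (5,0) (13,0) (13,16) (4,16)]
3. After y ≥ 4: [(3,63/4) (3,6) (11/3,4) (13,4) (13,16) (4,16)]
4. After y ≤ 19: [(3,63/4) (3,6) (11/3,4) (13,4) (13,16) (4,16)]
5. Canonical ring: [(3,6) (11/3,4) (13,4) (13,16) (4,16) (3,63/4)]

Clipped polygon: [(3,6) (11/3,4) (13,4) (13,16) (4,16) (3,63/4)]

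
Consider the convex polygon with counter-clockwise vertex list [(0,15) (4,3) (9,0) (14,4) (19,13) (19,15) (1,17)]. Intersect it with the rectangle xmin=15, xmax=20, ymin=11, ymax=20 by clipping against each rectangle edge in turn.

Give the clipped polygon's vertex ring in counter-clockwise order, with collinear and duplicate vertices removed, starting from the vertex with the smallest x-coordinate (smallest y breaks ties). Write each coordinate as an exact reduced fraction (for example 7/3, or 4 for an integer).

1. After x ≥ 15: [(15,29/5) (19,13) (19,15) (15,139/9)]
2. After x ≤ 20: [(15,29/5) (19,13) (19,15) (15,139/9)]
3. After y ≥ 11: [(15,11) (161/9,11) (19,13) (19,15) (15,139/9)]
4. After y ≤ 20: [(15,11) (161/9,11) (19,13) (19,15) (15,139/9)]
5. Canonical ring: [(15,11) (161/9,11) (19,13) (19,15) (15,139/9)]

Clipped polygon: [(15,11) (161/9,11) (19,13) (19,15) (15,139/9)]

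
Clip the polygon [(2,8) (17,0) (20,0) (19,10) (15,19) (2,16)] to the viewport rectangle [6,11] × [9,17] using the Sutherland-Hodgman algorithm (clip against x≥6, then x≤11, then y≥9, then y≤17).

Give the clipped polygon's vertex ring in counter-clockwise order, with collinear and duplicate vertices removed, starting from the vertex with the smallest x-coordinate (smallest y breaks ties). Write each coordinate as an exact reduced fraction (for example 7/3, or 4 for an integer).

Clipped polygon: [(6,9) (11,9) (11,17) (19/3,17) (6,220/13)]

1. After x ≥ 6: [(6,88/15) (17,0) (20,0) (19,10) (15,19) (6,220/13)]
2. After x ≤ 11: [(6,88/15) (11,16/5) (11,235/13) (6,220/13)]
3. After y ≥ 9: [(6,9) (11,9) (11,235/13) (6,220/13)]
4. After y ≤ 17: [(6,9) (11,9) (11,17) (19/3,17) (6,220/13)]
5. Canonical ring: [(6,9) (11,9) (11,17) (19/3,17) (6,220/13)]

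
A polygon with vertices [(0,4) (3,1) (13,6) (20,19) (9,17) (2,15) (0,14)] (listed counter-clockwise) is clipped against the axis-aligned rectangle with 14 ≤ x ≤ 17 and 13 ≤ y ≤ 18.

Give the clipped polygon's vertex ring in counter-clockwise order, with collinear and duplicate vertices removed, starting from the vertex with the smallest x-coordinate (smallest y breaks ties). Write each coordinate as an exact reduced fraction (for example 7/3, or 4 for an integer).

Clipped polygon: [(14,13) (218/13,13) (17,94/7) (17,18) (29/2,18) (14,197/11)]

1. After x ≥ 14: [(14,55/7) (20,19) (14,197/11)]
2. After x ≤ 17: [(14,55/7) (17,94/7) (17,203/11) (14,197/11)]
3. After y ≥ 13: [(14,13) (218/13,13) (17,94/7) (17,203/11) (14,197/11)]
4. After y ≤ 18: [(14,13) (218/13,13) (17,94/7) (17,18) (29/2,18) (14,197/11)]
5. Canonical ring: [(14,13) (218/13,13) (17,94/7) (17,18) (29/2,18) (14,197/11)]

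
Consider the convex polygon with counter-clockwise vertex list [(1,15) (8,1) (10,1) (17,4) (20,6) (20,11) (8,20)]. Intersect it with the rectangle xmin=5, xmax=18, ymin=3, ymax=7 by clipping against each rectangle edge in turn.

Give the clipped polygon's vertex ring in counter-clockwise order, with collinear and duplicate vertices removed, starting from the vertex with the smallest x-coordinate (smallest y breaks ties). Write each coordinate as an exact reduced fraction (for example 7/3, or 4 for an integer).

Clipped polygon: [(5,7) (7,3) (44/3,3) (17,4) (18,14/3) (18,7)]

1. After x ≥ 5: [(5,125/7) (5,7) (8,1) (10,1) (17,4) (20,6) (20,11) (8,20)]
2. After x ≤ 18: [(5,125/7) (5,7) (8,1) (10,1) (17,4) (18,14/3) (18,25/2) (8,20)]
3. After y ≥ 3: [(5,125/7) (5,7) (7,3) (44/3,3) (17,4) (18,14/3) (18,25/2) (8,20)]
4. After y ≤ 7: [(5,7) (5,7) (7,3) (44/3,3) (17,4) (18,14/3) (18,7)]
5. Canonical ring: [(5,7) (7,3) (44/3,3) (17,4) (18,14/3) (18,7)]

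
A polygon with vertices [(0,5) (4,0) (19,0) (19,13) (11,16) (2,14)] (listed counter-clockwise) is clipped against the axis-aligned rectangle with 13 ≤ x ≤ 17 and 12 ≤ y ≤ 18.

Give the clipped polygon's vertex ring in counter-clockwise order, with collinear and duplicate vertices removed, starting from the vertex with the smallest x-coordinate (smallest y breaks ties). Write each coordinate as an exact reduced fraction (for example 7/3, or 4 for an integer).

Clipped polygon: [(13,12) (17,12) (17,55/4) (13,61/4)]

1. After x ≥ 13: [(13,0) (19,0) (19,13) (13,61/4)]
2. After x ≤ 17: [(13,0) (17,0) (17,55/4) (13,61/4)]
3. After y ≥ 12: [(13,12) (17,12) (17,55/4) (13,61/4)]
4. After y ≤ 18: [(13,12) (17,12) (17,55/4) (13,61/4)]
5. Canonical ring: [(13,12) (17,12) (17,55/4) (13,61/4)]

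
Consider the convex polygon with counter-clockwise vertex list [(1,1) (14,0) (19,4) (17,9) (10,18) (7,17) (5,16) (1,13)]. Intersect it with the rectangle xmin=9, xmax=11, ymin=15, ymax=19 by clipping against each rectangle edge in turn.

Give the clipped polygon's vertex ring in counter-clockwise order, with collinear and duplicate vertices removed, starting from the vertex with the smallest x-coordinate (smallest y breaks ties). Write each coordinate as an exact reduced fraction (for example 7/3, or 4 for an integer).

1. After x ≥ 9: [(9,5/13) (14,0) (19,4) (17,9) (10,18) (9,53/3)]
2. After x ≤ 11: [(9,5/13) (11,3/13) (11,117/7) (10,18) (9,53/3)]
3. After y ≥ 15: [(9,15) (11,15) (11,117/7) (10,18) (9,53/3)]
4. After y ≤ 19: [(9,15) (11,15) (11,117/7) (10,18) (9,53/3)]
5. Canonical ring: [(9,15) (11,15) (11,117/7) (10,18) (9,53/3)]

Clipped polygon: [(9,15) (11,15) (11,117/7) (10,18) (9,53/3)]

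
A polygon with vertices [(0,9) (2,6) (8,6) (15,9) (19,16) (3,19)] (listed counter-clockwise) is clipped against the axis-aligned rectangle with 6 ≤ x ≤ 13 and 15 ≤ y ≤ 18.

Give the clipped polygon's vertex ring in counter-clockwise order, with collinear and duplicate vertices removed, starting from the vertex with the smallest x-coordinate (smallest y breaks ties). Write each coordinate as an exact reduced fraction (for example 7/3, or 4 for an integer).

Clipped polygon: [(6,15) (13,15) (13,137/8) (25/3,18) (6,18)]

1. After x ≥ 6: [(6,6) (8,6) (15,9) (19,16) (6,295/16)]
2. After x ≤ 13: [(6,6) (8,6) (13,57/7) (13,137/8) (6,295/16)]
3. After y ≥ 15: [(6,15) (13,15) (13,137/8) (6,295/16)]
4. After y ≤ 18: [(6,18) (6,15) (13,15) (13,137/8) (25/3,18)]
5. Canonical ring: [(6,15) (13,15) (13,137/8) (25/3,18) (6,18)]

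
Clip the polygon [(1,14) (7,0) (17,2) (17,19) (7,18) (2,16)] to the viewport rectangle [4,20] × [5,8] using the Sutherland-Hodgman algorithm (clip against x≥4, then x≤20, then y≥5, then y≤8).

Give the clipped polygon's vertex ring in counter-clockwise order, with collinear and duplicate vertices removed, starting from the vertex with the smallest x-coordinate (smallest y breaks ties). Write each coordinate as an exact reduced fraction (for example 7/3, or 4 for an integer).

Clipped polygon: [(4,7) (34/7,5) (17,5) (17,8) (4,8)]

1. After x ≥ 4: [(4,7) (7,0) (17,2) (17,19) (7,18) (4,84/5)]
2. After x ≤ 20: [(4,7) (7,0) (17,2) (17,19) (7,18) (4,84/5)]
3. After y ≥ 5: [(4,7) (34/7,5) (17,5) (17,19) (7,18) (4,84/5)]
4. After y ≤ 8: [(4,8) (4,7) (34/7,5) (17,5) (17,8)]
5. Canonical ring: [(4,7) (34/7,5) (17,5) (17,8) (4,8)]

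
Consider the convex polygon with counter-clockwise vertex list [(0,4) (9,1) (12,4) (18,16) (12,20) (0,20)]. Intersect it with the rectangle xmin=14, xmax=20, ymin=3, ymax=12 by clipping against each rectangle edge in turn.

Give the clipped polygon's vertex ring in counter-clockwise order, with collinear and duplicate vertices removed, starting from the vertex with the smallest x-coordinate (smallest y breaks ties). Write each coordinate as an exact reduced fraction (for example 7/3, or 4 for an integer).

1. After x ≥ 14: [(14,8) (18,16) (14,56/3)]
2. After x ≤ 20: [(14,8) (18,16) (14,56/3)]
3. After y ≥ 3: [(14,8) (18,16) (14,56/3)]
4. After y ≤ 12: [(14,12) (14,8) (16,12)]
5. Canonical ring: [(14,8) (16,12) (14,12)]

Clipped polygon: [(14,8) (16,12) (14,12)]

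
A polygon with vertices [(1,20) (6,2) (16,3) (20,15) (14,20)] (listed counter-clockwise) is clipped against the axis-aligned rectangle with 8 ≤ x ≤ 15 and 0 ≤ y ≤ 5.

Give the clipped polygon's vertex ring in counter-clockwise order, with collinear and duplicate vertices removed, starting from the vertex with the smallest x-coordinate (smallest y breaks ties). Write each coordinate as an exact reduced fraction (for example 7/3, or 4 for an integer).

1. After x ≥ 8: [(8,20) (8,11/5) (16,3) (20,15) (14,20)]
2. After x ≤ 15: [(8,20) (8,11/5) (15,29/10) (15,115/6) (14,20)]
3. After y ≥ 0: [(8,20) (8,11/5) (15,29/10) (15,115/6) (14,20)]
4. After y ≤ 5: [(8,5) (8,11/5) (15,29/10) (15,5)]
5. Canonical ring: [(8,11/5) (15,29/10) (15,5) (8,5)]

Clipped polygon: [(8,11/5) (15,29/10) (15,5) (8,5)]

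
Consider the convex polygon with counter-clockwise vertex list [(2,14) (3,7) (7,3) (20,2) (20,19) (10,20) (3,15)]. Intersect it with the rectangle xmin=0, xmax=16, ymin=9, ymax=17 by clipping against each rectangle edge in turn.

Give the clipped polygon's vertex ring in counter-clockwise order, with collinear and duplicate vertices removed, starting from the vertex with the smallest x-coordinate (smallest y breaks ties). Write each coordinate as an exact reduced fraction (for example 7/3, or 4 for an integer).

1. After x ≥ 0: [(2,14) (3,7) (7,3) (20,2) (20,19) (10,20) (3,15)]
2. After x ≤ 16: [(2,14) (3,7) (7,3) (16,30/13) (16,97/5) (10,20) (3,15)]
3. After y ≥ 9: [(2,14) (19/7,9) (16,9) (16,97/5) (10,20) (3,15)]
4. After y ≤ 17: [(2,14) (19/7,9) (16,9) (16,17) (29/5,17) (3,15)]
5. Canonical ring: [(2,14) (19/7,9) (16,9) (16,17) (29/5,17) (3,15)]

Clipped polygon: [(2,14) (19/7,9) (16,9) (16,17) (29/5,17) (3,15)]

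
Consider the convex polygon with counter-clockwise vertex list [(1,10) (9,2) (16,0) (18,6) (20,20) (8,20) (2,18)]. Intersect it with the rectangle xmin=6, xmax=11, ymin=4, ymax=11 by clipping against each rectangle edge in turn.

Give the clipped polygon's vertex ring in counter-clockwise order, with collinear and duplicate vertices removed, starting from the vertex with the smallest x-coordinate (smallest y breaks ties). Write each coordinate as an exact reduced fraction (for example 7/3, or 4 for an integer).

Clipped polygon: [(6,5) (7,4) (11,4) (11,11) (6,11)]

1. After x ≥ 6: [(6,5) (9,2) (16,0) (18,6) (20,20) (8,20) (6,58/3)]
2. After x ≤ 11: [(6,5) (9,2) (11,10/7) (11,20) (8,20) (6,58/3)]
3. After y ≥ 4: [(6,5) (7,4) (11,4) (11,20) (8,20) (6,58/3)]
4. After y ≤ 11: [(6,11) (6,5) (7,4) (11,4) (11,11)]
5. Canonical ring: [(6,5) (7,4) (11,4) (11,11) (6,11)]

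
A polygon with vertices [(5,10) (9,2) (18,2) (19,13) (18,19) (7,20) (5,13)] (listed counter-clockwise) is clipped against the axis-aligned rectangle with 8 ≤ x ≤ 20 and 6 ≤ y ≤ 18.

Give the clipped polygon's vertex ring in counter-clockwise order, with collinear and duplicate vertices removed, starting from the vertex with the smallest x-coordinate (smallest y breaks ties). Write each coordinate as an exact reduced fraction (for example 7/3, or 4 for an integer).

Clipped polygon: [(8,6) (202/11,6) (19,13) (109/6,18) (8,18)]

1. After x ≥ 8: [(8,4) (9,2) (18,2) (19,13) (18,19) (8,219/11)]
2. After x ≤ 20: [(8,4) (9,2) (18,2) (19,13) (18,19) (8,219/11)]
3. After y ≥ 6: [(8,6) (202/11,6) (19,13) (18,19) (8,219/11)]
4. After y ≤ 18: [(8,18) (8,6) (202/11,6) (19,13) (109/6,18)]
5. Canonical ring: [(8,6) (202/11,6) (19,13) (109/6,18) (8,18)]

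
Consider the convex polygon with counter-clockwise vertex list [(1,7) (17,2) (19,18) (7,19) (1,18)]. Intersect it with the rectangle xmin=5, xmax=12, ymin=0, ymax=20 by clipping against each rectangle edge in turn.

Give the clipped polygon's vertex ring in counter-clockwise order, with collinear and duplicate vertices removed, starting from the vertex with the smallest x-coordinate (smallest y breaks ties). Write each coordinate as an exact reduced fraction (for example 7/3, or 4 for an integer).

1. After x ≥ 5: [(5,23/4) (17,2) (19,18) (7,19) (5,56/3)]
2. After x ≤ 12: [(5,23/4) (12,57/16) (12,223/12) (7,19) (5,56/3)]
3. After y ≥ 0: [(5,23/4) (12,57/16) (12,223/12) (7,19) (5,56/3)]
4. After y ≤ 20: [(5,23/4) (12,57/16) (12,223/12) (7,19) (5,56/3)]
5. Canonical ring: [(5,23/4) (12,57/16) (12,223/12) (7,19) (5,56/3)]

Clipped polygon: [(5,23/4) (12,57/16) (12,223/12) (7,19) (5,56/3)]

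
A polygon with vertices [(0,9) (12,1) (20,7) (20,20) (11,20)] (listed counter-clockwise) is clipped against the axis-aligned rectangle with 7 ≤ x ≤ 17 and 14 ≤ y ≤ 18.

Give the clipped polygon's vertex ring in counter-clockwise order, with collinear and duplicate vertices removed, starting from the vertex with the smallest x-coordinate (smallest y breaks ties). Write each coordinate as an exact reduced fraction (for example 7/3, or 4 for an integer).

Clipped polygon: [(7,14) (17,14) (17,18) (9,18) (7,16)]

1. After x ≥ 7: [(7,16) (7,13/3) (12,1) (20,7) (20,20) (11,20)]
2. After x ≤ 17: [(7,16) (7,13/3) (12,1) (17,19/4) (17,20) (11,20)]
3. After y ≥ 14: [(7,16) (7,14) (17,14) (17,20) (11,20)]
4. After y ≤ 18: [(9,18) (7,16) (7,14) (17,14) (17,18)]
5. Canonical ring: [(7,14) (17,14) (17,18) (9,18) (7,16)]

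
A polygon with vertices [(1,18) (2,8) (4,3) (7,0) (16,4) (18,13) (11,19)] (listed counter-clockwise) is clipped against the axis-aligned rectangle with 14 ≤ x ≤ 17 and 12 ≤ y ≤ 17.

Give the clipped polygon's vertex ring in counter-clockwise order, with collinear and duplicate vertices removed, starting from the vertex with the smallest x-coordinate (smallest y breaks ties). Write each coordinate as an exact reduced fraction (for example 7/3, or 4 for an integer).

1. After x ≥ 14: [(14,28/9) (16,4) (18,13) (14,115/7)]
2. After x ≤ 17: [(14,28/9) (16,4) (17,17/2) (17,97/7) (14,115/7)]
3. After y ≥ 12: [(14,12) (17,12) (17,97/7) (14,115/7)]
4. After y ≤ 17: [(14,12) (17,12) (17,97/7) (14,115/7)]
5. Canonical ring: [(14,12) (17,12) (17,97/7) (14,115/7)]

Clipped polygon: [(14,12) (17,12) (17,97/7) (14,115/7)]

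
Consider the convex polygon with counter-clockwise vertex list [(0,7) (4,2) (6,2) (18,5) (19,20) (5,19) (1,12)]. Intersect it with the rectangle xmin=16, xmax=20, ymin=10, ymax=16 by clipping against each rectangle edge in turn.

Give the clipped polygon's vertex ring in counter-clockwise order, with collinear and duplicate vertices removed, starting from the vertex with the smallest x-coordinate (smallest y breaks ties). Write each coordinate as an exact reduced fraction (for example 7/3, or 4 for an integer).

1. After x ≥ 16: [(16,9/2) (18,5) (19,20) (16,277/14)]
2. After x ≤ 20: [(16,9/2) (18,5) (19,20) (16,277/14)]
3. After y ≥ 10: [(16,10) (55/3,10) (19,20) (16,277/14)]
4. After y ≤ 16: [(16,16) (16,10) (55/3,10) (281/15,16)]
5. Canonical ring: [(16,10) (55/3,10) (281/15,16) (16,16)]

Clipped polygon: [(16,10) (55/3,10) (281/15,16) (16,16)]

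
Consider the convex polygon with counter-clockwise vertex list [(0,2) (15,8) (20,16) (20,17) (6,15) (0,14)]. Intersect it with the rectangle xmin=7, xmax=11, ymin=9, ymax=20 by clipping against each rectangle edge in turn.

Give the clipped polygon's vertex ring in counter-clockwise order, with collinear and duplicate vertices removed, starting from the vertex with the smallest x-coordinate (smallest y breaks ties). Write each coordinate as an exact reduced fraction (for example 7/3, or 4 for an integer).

1. After x ≥ 7: [(7,24/5) (15,8) (20,16) (20,17) (7,106/7)]
2. After x ≤ 11: [(7,24/5) (11,32/5) (11,110/7) (7,106/7)]
3. After y ≥ 9: [(7,9) (11,9) (11,110/7) (7,106/7)]
4. After y ≤ 20: [(7,9) (11,9) (11,110/7) (7,106/7)]
5. Canonical ring: [(7,9) (11,9) (11,110/7) (7,106/7)]

Clipped polygon: [(7,9) (11,9) (11,110/7) (7,106/7)]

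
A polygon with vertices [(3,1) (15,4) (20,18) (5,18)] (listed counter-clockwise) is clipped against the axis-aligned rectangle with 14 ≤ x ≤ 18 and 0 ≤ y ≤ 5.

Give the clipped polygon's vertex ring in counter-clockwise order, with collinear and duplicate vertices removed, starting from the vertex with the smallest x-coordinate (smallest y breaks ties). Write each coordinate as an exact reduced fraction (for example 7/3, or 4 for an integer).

1. After x ≥ 14: [(14,15/4) (15,4) (20,18) (14,18)]
2. After x ≤ 18: [(14,15/4) (15,4) (18,62/5) (18,18) (14,18)]
3. After y ≥ 0: [(14,15/4) (15,4) (18,62/5) (18,18) (14,18)]
4. After y ≤ 5: [(14,5) (14,15/4) (15,4) (215/14,5)]
5. Canonical ring: [(14,15/4) (15,4) (215/14,5) (14,5)]

Clipped polygon: [(14,15/4) (15,4) (215/14,5) (14,5)]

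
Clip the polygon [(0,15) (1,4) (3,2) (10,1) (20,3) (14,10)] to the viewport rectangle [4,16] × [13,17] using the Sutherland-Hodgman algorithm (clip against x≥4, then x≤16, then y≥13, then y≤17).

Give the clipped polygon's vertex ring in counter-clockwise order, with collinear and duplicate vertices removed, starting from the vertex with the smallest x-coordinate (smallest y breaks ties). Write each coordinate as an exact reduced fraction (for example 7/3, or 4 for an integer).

Clipped polygon: [(4,13) (28/5,13) (4,95/7)]

1. After x ≥ 4: [(4,95/7) (4,13/7) (10,1) (20,3) (14,10)]
2. After x ≤ 16: [(4,95/7) (4,13/7) (10,1) (16,11/5) (16,23/3) (14,10)]
3. After y ≥ 13: [(28/5,13) (4,95/7) (4,13)]
4. After y ≤ 17: [(28/5,13) (4,95/7) (4,13)]
5. Canonical ring: [(4,13) (28/5,13) (4,95/7)]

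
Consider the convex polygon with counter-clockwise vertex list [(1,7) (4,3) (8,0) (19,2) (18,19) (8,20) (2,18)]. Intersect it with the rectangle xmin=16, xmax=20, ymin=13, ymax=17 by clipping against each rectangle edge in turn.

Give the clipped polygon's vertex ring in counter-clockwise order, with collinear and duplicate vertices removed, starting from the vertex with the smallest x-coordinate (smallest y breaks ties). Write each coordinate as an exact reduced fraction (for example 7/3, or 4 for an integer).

Clipped polygon: [(16,13) (312/17,13) (308/17,17) (16,17)]

1. After x ≥ 16: [(16,16/11) (19,2) (18,19) (16,96/5)]
2. After x ≤ 20: [(16,16/11) (19,2) (18,19) (16,96/5)]
3. After y ≥ 13: [(16,13) (312/17,13) (18,19) (16,96/5)]
4. After y ≤ 17: [(16,17) (16,13) (312/17,13) (308/17,17)]
5. Canonical ring: [(16,13) (312/17,13) (308/17,17) (16,17)]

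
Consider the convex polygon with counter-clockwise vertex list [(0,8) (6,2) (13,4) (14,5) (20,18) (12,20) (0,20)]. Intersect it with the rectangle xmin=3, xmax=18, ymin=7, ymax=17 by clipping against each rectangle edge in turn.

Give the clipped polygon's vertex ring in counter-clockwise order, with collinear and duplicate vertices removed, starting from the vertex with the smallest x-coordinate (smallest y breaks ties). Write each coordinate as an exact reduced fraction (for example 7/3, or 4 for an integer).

Clipped polygon: [(3,7) (194/13,7) (18,41/3) (18,17) (3,17)]

1. After x ≥ 3: [(3,5) (6,2) (13,4) (14,5) (20,18) (12,20) (3,20)]
2. After x ≤ 18: [(3,5) (6,2) (13,4) (14,5) (18,41/3) (18,37/2) (12,20) (3,20)]
3. After y ≥ 7: [(3,7) (194/13,7) (18,41/3) (18,37/2) (12,20) (3,20)]
4. After y ≤ 17: [(3,17) (3,7) (194/13,7) (18,41/3) (18,17)]
5. Canonical ring: [(3,7) (194/13,7) (18,41/3) (18,17) (3,17)]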